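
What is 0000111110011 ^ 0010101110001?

XOR: 1 when bits differ
  0000111110011
^ 0010101110001
---------------
  0010010000010
Decimal: 499 ^ 1393 = 1154



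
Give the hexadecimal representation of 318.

Using repeated division by 16 (digits 10–15 are A–F):
318 ÷ 16 = 19 remainder 14 (E)
19 ÷ 16 = 1 remainder 3
1 ÷ 16 = 0 remainder 1
Reading remainders bottom to top: 13E



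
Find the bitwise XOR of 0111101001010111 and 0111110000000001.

XOR: 1 when bits differ
  0111101001010111
^ 0111110000000001
------------------
  0000011001010110
Decimal: 31319 ^ 31745 = 1622



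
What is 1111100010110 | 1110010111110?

OR: 1 when either bit is 1
  1111100010110
| 1110010111110
---------------
  1111110111110
Decimal: 7958 | 7358 = 8126



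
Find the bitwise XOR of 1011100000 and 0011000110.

XOR: 1 when bits differ
  1011100000
^ 0011000110
------------
  1000100110
Decimal: 736 ^ 198 = 550



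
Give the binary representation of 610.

Using repeated division by 2:
610 ÷ 2 = 305 remainder 0
305 ÷ 2 = 152 remainder 1
152 ÷ 2 = 76 remainder 0
76 ÷ 2 = 38 remainder 0
38 ÷ 2 = 19 remainder 0
19 ÷ 2 = 9 remainder 1
9 ÷ 2 = 4 remainder 1
4 ÷ 2 = 2 remainder 0
2 ÷ 2 = 1 remainder 0
1 ÷ 2 = 0 remainder 1
Reading remainders bottom to top: 1001100010



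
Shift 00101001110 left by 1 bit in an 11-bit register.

Original: 00101001110 (decimal 334)
Shift left by 1 position
Append 1 zero on the right
Result: 01010011100 (decimal 668)
Equivalent: 334 << 1 = 334 × 2^1 = 668



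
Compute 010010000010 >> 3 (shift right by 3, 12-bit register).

Original: 010010000010 (decimal 1154)
Shift right by 3 positions
Drop the 3 low bits; fill with zeros on the left
Result: 000010010000 (decimal 144)
Equivalent: 1154 >> 3 = 1154 ÷ 2^3 = 144



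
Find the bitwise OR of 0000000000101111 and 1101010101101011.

OR: 1 when either bit is 1
  0000000000101111
| 1101010101101011
------------------
  1101010101101111
Decimal: 47 | 54635 = 54639



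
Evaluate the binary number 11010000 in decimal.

Sum of powers of 2 for each 1-bit:
2^4 + 2^6 + 2^7
= 16 + 64 + 128
= 208



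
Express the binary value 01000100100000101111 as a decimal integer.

Sum of powers of 2 for each 1-bit:
2^0 + 2^1 + 2^2 + 2^3 + 2^5 + 2^11 + 2^14 + 2^18
= 1 + 2 + 4 + 8 + 32 + 2048 + 16384 + 262144
= 280623



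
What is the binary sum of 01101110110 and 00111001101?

Add column by column from the right: bit + bit + carry-in; write the sum mod 2, carry 1 when the sum is 2 or 3.
carry:  11111111000
        01101110110
+       00111001101
-------------------
       010101000011
(the carry out of the leftmost column, 0, becomes the leading bit)
Decimal check:
  01101110110 = 512 + 256 + 64 + 32 + 16 + 4 + 2 = 886
  00111001101 = 256 + 128 + 64 + 8 + 4 + 1 = 461
  886 + 461 = 1347, and 010101000011 = 1024 + 256 + 64 + 2 + 1 = 1347 ✓



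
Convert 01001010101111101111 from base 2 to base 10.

Sum of powers of 2 for each 1-bit:
2^0 + 2^1 + 2^2 + 2^3 + 2^5 + 2^6 + 2^7 + 2^8 + 2^9 + 2^11 + 2^13 + 2^15 + 2^18
= 1 + 2 + 4 + 8 + 32 + 64 + 128 + 256 + 512 + 2048 + 8192 + 32768 + 262144
= 306159



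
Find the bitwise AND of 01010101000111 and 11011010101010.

AND: 1 only when both bits are 1
  01010101000111
& 11011010101010
----------------
  01010000000010
Decimal: 5447 & 13994 = 5122



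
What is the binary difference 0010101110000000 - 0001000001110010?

Method 1 - Direct subtraction (column by column from the right: bit − bit − borrow-in; if negative, add 2 and borrow 1 from the next column):
borrow: 0010000011111100
        0010101110000000
-       0001000001110010
------------------------
        0001101100001110

Method 2 - Add two's complement:
Two's complement of 0001000001110010: invert → 1110111110001101, add 1 → 1110111110001110
  0010101110000000
+ 1110111110001110
------------------
 10001101100001110  (end carry out of the top bit = 1)
Discarding the end carry: 0001101100001110
Decimal check:
  0010101110000000 = 8192 + 2048 + 512 + 256 + 128 = 11136
  0001000001110010 = 4096 + 64 + 32 + 16 + 2 = 4210
  11136 - 4210 = 6926, and 0001101100001110 = 4096 + 2048 + 512 + 256 + 8 + 4 + 2 = 6926 ✓



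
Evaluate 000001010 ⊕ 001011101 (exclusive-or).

XOR: 1 when bits differ
  000001010
^ 001011101
-----------
  001010111
Decimal: 10 ^ 93 = 87



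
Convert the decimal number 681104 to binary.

Using repeated division by 2:
681104 ÷ 2 = 340552 remainder 0
340552 ÷ 2 = 170276 remainder 0
170276 ÷ 2 = 85138 remainder 0
85138 ÷ 2 = 42569 remainder 0
42569 ÷ 2 = 21284 remainder 1
21284 ÷ 2 = 10642 remainder 0
10642 ÷ 2 = 5321 remainder 0
5321 ÷ 2 = 2660 remainder 1
2660 ÷ 2 = 1330 remainder 0
1330 ÷ 2 = 665 remainder 0
665 ÷ 2 = 332 remainder 1
332 ÷ 2 = 166 remainder 0
166 ÷ 2 = 83 remainder 0
83 ÷ 2 = 41 remainder 1
41 ÷ 2 = 20 remainder 1
20 ÷ 2 = 10 remainder 0
10 ÷ 2 = 5 remainder 0
5 ÷ 2 = 2 remainder 1
2 ÷ 2 = 1 remainder 0
1 ÷ 2 = 0 remainder 1
Reading remainders bottom to top: 10100110010010010000



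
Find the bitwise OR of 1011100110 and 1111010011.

OR: 1 when either bit is 1
  1011100110
| 1111010011
------------
  1111110111
Decimal: 742 | 979 = 1015



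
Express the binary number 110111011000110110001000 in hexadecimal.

Group into 4-bit nibbles from right:
  1101 = D
  1101 = D
  1000 = 8
  1101 = D
  1000 = 8
  1000 = 8
Result: DD8D88



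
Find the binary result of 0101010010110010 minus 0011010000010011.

Method 1 - Direct subtraction (column by column from the right: bit − bit − borrow-in; if negative, add 2 and borrow 1 from the next column):
borrow: 0100000000111110
        0101010010110010
-       0011010000010011
------------------------
        0010000010011111

Method 2 - Add two's complement:
Two's complement of 0011010000010011: invert → 1100101111101100, add 1 → 1100101111101101
  0101010010110010
+ 1100101111101101
------------------
 10010000010011111  (end carry out of the top bit = 1)
Discarding the end carry: 0010000010011111
Decimal check:
  0101010010110010 = 16384 + 4096 + 1024 + 128 + 32 + 16 + 2 = 21682
  0011010000010011 = 8192 + 4096 + 1024 + 16 + 2 + 1 = 13331
  21682 - 13331 = 8351, and 0010000010011111 = 8192 + 128 + 16 + 8 + 4 + 2 + 1 = 8351 ✓



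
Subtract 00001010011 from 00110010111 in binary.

Method 1 - Direct subtraction (column by column from the right: bit − bit − borrow-in; if negative, add 2 and borrow 1 from the next column):
borrow: 00010000000
        00110010111
-       00001010011
-------------------
        00101000100

Method 2 - Add two's complement:
Two's complement of 00001010011: invert → 11110101100, add 1 → 11110101101
  00110010111
+ 11110101101
-------------
 100101000100  (end carry out of the top bit = 1)
Discarding the end carry: 00101000100
Decimal check:
  00110010111 = 256 + 128 + 16 + 4 + 2 + 1 = 407
  00001010011 = 64 + 16 + 2 + 1 = 83
  407 - 83 = 324, and 00101000100 = 256 + 64 + 4 = 324 ✓



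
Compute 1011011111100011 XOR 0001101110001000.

XOR: 1 when bits differ
  1011011111100011
^ 0001101110001000
------------------
  1010110001101011
Decimal: 47075 ^ 7048 = 44139



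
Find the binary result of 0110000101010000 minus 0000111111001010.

Method 1 - Direct subtraction (column by column from the right: bit − bit − borrow-in; if negative, add 2 and borrow 1 from the next column):
borrow: 0011111100011100
        0110000101010000
-       0000111111001010
------------------------
        0101000110000110

Method 2 - Add two's complement:
Two's complement of 0000111111001010: invert → 1111000000110101, add 1 → 1111000000110110
  0110000101010000
+ 1111000000110110
------------------
 10101000110000110  (end carry out of the top bit = 1)
Discarding the end carry: 0101000110000110
Decimal check:
  0110000101010000 = 16384 + 8192 + 256 + 64 + 16 = 24912
  0000111111001010 = 2048 + 1024 + 512 + 256 + 128 + 64 + 8 + 2 = 4042
  24912 - 4042 = 20870, and 0101000110000110 = 16384 + 4096 + 256 + 128 + 4 + 2 = 20870 ✓



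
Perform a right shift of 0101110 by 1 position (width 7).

Original: 0101110 (decimal 46)
Shift right by 1 position
Drop the 1 low bit; fill with zero on the left
Result: 0010111 (decimal 23)
Equivalent: 46 >> 1 = 46 ÷ 2^1 = 23



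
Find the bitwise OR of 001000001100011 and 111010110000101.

OR: 1 when either bit is 1
  001000001100011
| 111010110000101
-----------------
  111010111100111
Decimal: 4195 | 30085 = 30183



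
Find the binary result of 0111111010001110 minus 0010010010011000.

Method 1 - Direct subtraction (column by column from the right: bit − bit − borrow-in; if negative, add 2 and borrow 1 from the next column):
borrow: 0000001111100000
        0111111010001110
-       0010010010011000
------------------------
        0101100111110110

Method 2 - Add two's complement:
Two's complement of 0010010010011000: invert → 1101101101100111, add 1 → 1101101101101000
  0111111010001110
+ 1101101101101000
------------------
 10101100111110110  (end carry out of the top bit = 1)
Discarding the end carry: 0101100111110110
Decimal check:
  0111111010001110 = 16384 + 8192 + 4096 + 2048 + 1024 + 512 + 128 + 8 + 4 + 2 = 32398
  0010010010011000 = 8192 + 1024 + 128 + 16 + 8 = 9368
  32398 - 9368 = 23030, and 0101100111110110 = 16384 + 4096 + 2048 + 256 + 128 + 64 + 32 + 16 + 4 + 2 = 23030 ✓



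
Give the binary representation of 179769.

Using repeated division by 2:
179769 ÷ 2 = 89884 remainder 1
89884 ÷ 2 = 44942 remainder 0
44942 ÷ 2 = 22471 remainder 0
22471 ÷ 2 = 11235 remainder 1
11235 ÷ 2 = 5617 remainder 1
5617 ÷ 2 = 2808 remainder 1
2808 ÷ 2 = 1404 remainder 0
1404 ÷ 2 = 702 remainder 0
702 ÷ 2 = 351 remainder 0
351 ÷ 2 = 175 remainder 1
175 ÷ 2 = 87 remainder 1
87 ÷ 2 = 43 remainder 1
43 ÷ 2 = 21 remainder 1
21 ÷ 2 = 10 remainder 1
10 ÷ 2 = 5 remainder 0
5 ÷ 2 = 2 remainder 1
2 ÷ 2 = 1 remainder 0
1 ÷ 2 = 0 remainder 1
Reading remainders bottom to top: 101011111000111001



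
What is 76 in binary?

Using repeated division by 2:
76 ÷ 2 = 38 remainder 0
38 ÷ 2 = 19 remainder 0
19 ÷ 2 = 9 remainder 1
9 ÷ 2 = 4 remainder 1
4 ÷ 2 = 2 remainder 0
2 ÷ 2 = 1 remainder 0
1 ÷ 2 = 0 remainder 1
Reading remainders bottom to top: 1001100



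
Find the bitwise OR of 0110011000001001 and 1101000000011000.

OR: 1 when either bit is 1
  0110011000001001
| 1101000000011000
------------------
  1111011000011001
Decimal: 26121 | 53272 = 63001



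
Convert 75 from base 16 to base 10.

Expand by place value (powers of 16):
75 = 7 × 16^1 + 5 × 16^0
= 7 × 16 + 5 × 1
= 112 + 5
= 117



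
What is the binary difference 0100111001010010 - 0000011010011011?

Method 1 - Direct subtraction (column by column from the right: bit − bit − borrow-in; if negative, add 2 and borrow 1 from the next column):
borrow: 0000111101111110
        0100111001010010
-       0000011010011011
------------------------
        0100011110110111

Method 2 - Add two's complement:
Two's complement of 0000011010011011: invert → 1111100101100100, add 1 → 1111100101100101
  0100111001010010
+ 1111100101100101
------------------
 10100011110110111  (end carry out of the top bit = 1)
Discarding the end carry: 0100011110110111
Decimal check:
  0100111001010010 = 16384 + 2048 + 1024 + 512 + 64 + 16 + 2 = 20050
  0000011010011011 = 1024 + 512 + 128 + 16 + 8 + 2 + 1 = 1691
  20050 - 1691 = 18359, and 0100011110110111 = 16384 + 1024 + 512 + 256 + 128 + 32 + 16 + 4 + 2 + 1 = 18359 ✓



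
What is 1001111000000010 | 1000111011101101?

OR: 1 when either bit is 1
  1001111000000010
| 1000111011101101
------------------
  1001111011101111
Decimal: 40450 | 36589 = 40687



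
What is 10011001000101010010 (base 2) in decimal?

Sum of powers of 2 for each 1-bit:
2^1 + 2^4 + 2^6 + 2^8 + 2^12 + 2^15 + 2^16 + 2^19
= 2 + 16 + 64 + 256 + 4096 + 32768 + 65536 + 524288
= 627026



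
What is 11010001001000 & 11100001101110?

AND: 1 only when both bits are 1
  11010001001000
& 11100001101110
----------------
  11000001001000
Decimal: 13384 & 14446 = 12360



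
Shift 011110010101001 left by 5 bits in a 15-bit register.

Original: 011110010101001 (decimal 15529)
Shift left by 5 positions
Append 5 zeros on the right and drop the 5 high bits that overflow the 15-bit width
Result: 001010100100000 (decimal 5408)
Equivalent: 15529 << 5 = 15529 × 2^5 = 496928, truncated to 15 bits = 5408



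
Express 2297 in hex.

Using repeated division by 16 (digits 10–15 are A–F):
2297 ÷ 16 = 143 remainder 9
143 ÷ 16 = 8 remainder 15 (F)
8 ÷ 16 = 0 remainder 8
Reading remainders bottom to top: 8F9



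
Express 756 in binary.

Using repeated division by 2:
756 ÷ 2 = 378 remainder 0
378 ÷ 2 = 189 remainder 0
189 ÷ 2 = 94 remainder 1
94 ÷ 2 = 47 remainder 0
47 ÷ 2 = 23 remainder 1
23 ÷ 2 = 11 remainder 1
11 ÷ 2 = 5 remainder 1
5 ÷ 2 = 2 remainder 1
2 ÷ 2 = 1 remainder 0
1 ÷ 2 = 0 remainder 1
Reading remainders bottom to top: 1011110100



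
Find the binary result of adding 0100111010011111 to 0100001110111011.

Add column by column from the right: bit + bit + carry-in; write the sum mod 2, carry 1 when the sum is 2 or 3.
carry:  1001111101111110
        0100111010011111
+       0100001110111011
------------------------
       01001001001011010
(the carry out of the leftmost column, 0, becomes the leading bit)
Decimal check:
  0100111010011111 = 16384 + 2048 + 1024 + 512 + 128 + 16 + 8 + 4 + 2 + 1 = 20127
  0100001110111011 = 16384 + 512 + 256 + 128 + 32 + 16 + 8 + 2 + 1 = 17339
  20127 + 17339 = 37466, and 01001001001011010 = 32768 + 4096 + 512 + 64 + 16 + 8 + 2 = 37466 ✓



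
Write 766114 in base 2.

Using repeated division by 2:
766114 ÷ 2 = 383057 remainder 0
383057 ÷ 2 = 191528 remainder 1
191528 ÷ 2 = 95764 remainder 0
95764 ÷ 2 = 47882 remainder 0
47882 ÷ 2 = 23941 remainder 0
23941 ÷ 2 = 11970 remainder 1
11970 ÷ 2 = 5985 remainder 0
5985 ÷ 2 = 2992 remainder 1
2992 ÷ 2 = 1496 remainder 0
1496 ÷ 2 = 748 remainder 0
748 ÷ 2 = 374 remainder 0
374 ÷ 2 = 187 remainder 0
187 ÷ 2 = 93 remainder 1
93 ÷ 2 = 46 remainder 1
46 ÷ 2 = 23 remainder 0
23 ÷ 2 = 11 remainder 1
11 ÷ 2 = 5 remainder 1
5 ÷ 2 = 2 remainder 1
2 ÷ 2 = 1 remainder 0
1 ÷ 2 = 0 remainder 1
Reading remainders bottom to top: 10111011000010100010



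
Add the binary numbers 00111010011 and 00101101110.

Add column by column from the right: bit + bit + carry-in; write the sum mod 2, carry 1 when the sum is 2 or 3.
carry:  01111111100
        00111010011
+       00101101110
-------------------
       001101000001
(the carry out of the leftmost column, 0, becomes the leading bit)
Decimal check:
  00111010011 = 256 + 128 + 64 + 16 + 2 + 1 = 467
  00101101110 = 256 + 64 + 32 + 8 + 4 + 2 = 366
  467 + 366 = 833, and 001101000001 = 512 + 256 + 64 + 1 = 833 ✓



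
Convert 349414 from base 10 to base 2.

Using repeated division by 2:
349414 ÷ 2 = 174707 remainder 0
174707 ÷ 2 = 87353 remainder 1
87353 ÷ 2 = 43676 remainder 1
43676 ÷ 2 = 21838 remainder 0
21838 ÷ 2 = 10919 remainder 0
10919 ÷ 2 = 5459 remainder 1
5459 ÷ 2 = 2729 remainder 1
2729 ÷ 2 = 1364 remainder 1
1364 ÷ 2 = 682 remainder 0
682 ÷ 2 = 341 remainder 0
341 ÷ 2 = 170 remainder 1
170 ÷ 2 = 85 remainder 0
85 ÷ 2 = 42 remainder 1
42 ÷ 2 = 21 remainder 0
21 ÷ 2 = 10 remainder 1
10 ÷ 2 = 5 remainder 0
5 ÷ 2 = 2 remainder 1
2 ÷ 2 = 1 remainder 0
1 ÷ 2 = 0 remainder 1
Reading remainders bottom to top: 1010101010011100110



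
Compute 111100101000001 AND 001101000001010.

AND: 1 only when both bits are 1
  111100101000001
& 001101000001010
-----------------
  001100000000000
Decimal: 31041 & 6666 = 6144



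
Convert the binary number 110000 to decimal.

Sum of powers of 2 for each 1-bit:
2^4 + 2^5
= 16 + 32
= 48



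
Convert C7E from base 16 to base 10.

Expand by place value (powers of 16):
Digit values: C = 12, E = 14
C7E = 12 × 16^2 + 7 × 16^1 + 14 × 16^0
= 12 × 256 + 7 × 16 + 14 × 1
= 3072 + 112 + 14
= 3198



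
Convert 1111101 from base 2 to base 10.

Sum of powers of 2 for each 1-bit:
2^0 + 2^2 + 2^3 + 2^4 + 2^5 + 2^6
= 1 + 4 + 8 + 16 + 32 + 64
= 125



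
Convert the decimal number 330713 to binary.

Using repeated division by 2:
330713 ÷ 2 = 165356 remainder 1
165356 ÷ 2 = 82678 remainder 0
82678 ÷ 2 = 41339 remainder 0
41339 ÷ 2 = 20669 remainder 1
20669 ÷ 2 = 10334 remainder 1
10334 ÷ 2 = 5167 remainder 0
5167 ÷ 2 = 2583 remainder 1
2583 ÷ 2 = 1291 remainder 1
1291 ÷ 2 = 645 remainder 1
645 ÷ 2 = 322 remainder 1
322 ÷ 2 = 161 remainder 0
161 ÷ 2 = 80 remainder 1
80 ÷ 2 = 40 remainder 0
40 ÷ 2 = 20 remainder 0
20 ÷ 2 = 10 remainder 0
10 ÷ 2 = 5 remainder 0
5 ÷ 2 = 2 remainder 1
2 ÷ 2 = 1 remainder 0
1 ÷ 2 = 0 remainder 1
Reading remainders bottom to top: 1010000101111011001



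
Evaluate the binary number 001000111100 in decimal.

Sum of powers of 2 for each 1-bit:
2^2 + 2^3 + 2^4 + 2^5 + 2^9
= 4 + 8 + 16 + 32 + 512
= 572



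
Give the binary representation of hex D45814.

Convert each hex digit to 4 bits:
  D = 1101
  4 = 0100
  5 = 0101
  8 = 1000
  1 = 0001
  4 = 0100
Concatenate: 110101000101100000010100



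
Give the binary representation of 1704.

Using repeated division by 2:
1704 ÷ 2 = 852 remainder 0
852 ÷ 2 = 426 remainder 0
426 ÷ 2 = 213 remainder 0
213 ÷ 2 = 106 remainder 1
106 ÷ 2 = 53 remainder 0
53 ÷ 2 = 26 remainder 1
26 ÷ 2 = 13 remainder 0
13 ÷ 2 = 6 remainder 1
6 ÷ 2 = 3 remainder 0
3 ÷ 2 = 1 remainder 1
1 ÷ 2 = 0 remainder 1
Reading remainders bottom to top: 11010101000



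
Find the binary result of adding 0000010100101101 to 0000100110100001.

Add column by column from the right: bit + bit + carry-in; write the sum mod 2, carry 1 when the sum is 2 or 3.
carry:  0000001001000010
        0000010100101101
+       0000100110100001
------------------------
       00000111011001110
(the carry out of the leftmost column, 0, becomes the leading bit)
Decimal check:
  0000010100101101 = 1024 + 256 + 32 + 8 + 4 + 1 = 1325
  0000100110100001 = 2048 + 256 + 128 + 32 + 1 = 2465
  1325 + 2465 = 3790, and 00000111011001110 = 2048 + 1024 + 512 + 128 + 64 + 8 + 4 + 2 = 3790 ✓



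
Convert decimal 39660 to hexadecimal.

Using repeated division by 16 (digits 10–15 are A–F):
39660 ÷ 16 = 2478 remainder 12 (C)
2478 ÷ 16 = 154 remainder 14 (E)
154 ÷ 16 = 9 remainder 10 (A)
9 ÷ 16 = 0 remainder 9
Reading remainders bottom to top: 9AEC



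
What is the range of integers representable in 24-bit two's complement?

For 24-bit two's complement:
Minimum: -2^23 = -8388608
Maximum: 2^23 - 1 = 8388607



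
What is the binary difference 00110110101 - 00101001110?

Method 1 - Direct subtraction (column by column from the right: bit − bit − borrow-in; if negative, add 2 and borrow 1 from the next column):
borrow: 00010011100
        00110110101
-       00101001110
-------------------
        00001100111

Method 2 - Add two's complement:
Two's complement of 00101001110: invert → 11010110001, add 1 → 11010110010
  00110110101
+ 11010110010
-------------
 100001100111  (end carry out of the top bit = 1)
Discarding the end carry: 00001100111
Decimal check:
  00110110101 = 256 + 128 + 32 + 16 + 4 + 1 = 437
  00101001110 = 256 + 64 + 8 + 4 + 2 = 334
  437 - 334 = 103, and 00001100111 = 64 + 32 + 4 + 2 + 1 = 103 ✓



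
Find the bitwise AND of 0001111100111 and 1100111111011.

AND: 1 only when both bits are 1
  0001111100111
& 1100111111011
---------------
  0000111100011
Decimal: 999 & 6651 = 483



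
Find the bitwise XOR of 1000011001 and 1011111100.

XOR: 1 when bits differ
  1000011001
^ 1011111100
------------
  0011100101
Decimal: 537 ^ 764 = 229



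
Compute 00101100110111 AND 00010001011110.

AND: 1 only when both bits are 1
  00101100110111
& 00010001011110
----------------
  00000000010110
Decimal: 2871 & 1118 = 22



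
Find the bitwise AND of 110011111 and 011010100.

AND: 1 only when both bits are 1
  110011111
& 011010100
-----------
  010010100
Decimal: 415 & 212 = 148



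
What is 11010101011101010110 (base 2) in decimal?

Sum of powers of 2 for each 1-bit:
2^1 + 2^2 + 2^4 + 2^6 + 2^8 + 2^9 + 2^10 + 2^12 + 2^14 + 2^16 + 2^18 + 2^19
= 2 + 4 + 16 + 64 + 256 + 512 + 1024 + 4096 + 16384 + 65536 + 262144 + 524288
= 874326



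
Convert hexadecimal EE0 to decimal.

Expand by place value (powers of 16):
Digit values: E = 14
EE0 = 14 × 16^2 + 14 × 16^1 + 0 × 16^0
= 14 × 256 + 14 × 16 + 0 × 1
= 3584 + 224 + 0
= 3808



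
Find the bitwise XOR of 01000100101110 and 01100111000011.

XOR: 1 when bits differ
  01000100101110
^ 01100111000011
----------------
  00100011101101
Decimal: 4398 ^ 6595 = 2285



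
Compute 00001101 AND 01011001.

AND: 1 only when both bits are 1
  00001101
& 01011001
----------
  00001001
Decimal: 13 & 89 = 9



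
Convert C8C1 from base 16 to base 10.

Expand by place value (powers of 16):
Digit values: C = 12
C8C1 = 12 × 16^3 + 8 × 16^2 + 12 × 16^1 + 1 × 16^0
= 12 × 4096 + 8 × 256 + 12 × 16 + 1 × 1
= 49152 + 2048 + 192 + 1
= 51393



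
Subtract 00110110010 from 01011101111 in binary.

Method 1 - Direct subtraction (column by column from the right: bit − bit − borrow-in; if negative, add 2 and borrow 1 from the next column):
borrow: 01001100000
        01011101111
-       00110110010
-------------------
        00100111101

Method 2 - Add two's complement:
Two's complement of 00110110010: invert → 11001001101, add 1 → 11001001110
  01011101111
+ 11001001110
-------------
 100100111101  (end carry out of the top bit = 1)
Discarding the end carry: 00100111101
Decimal check:
  01011101111 = 512 + 128 + 64 + 32 + 8 + 4 + 2 + 1 = 751
  00110110010 = 256 + 128 + 32 + 16 + 2 = 434
  751 - 434 = 317, and 00100111101 = 256 + 32 + 16 + 8 + 4 + 1 = 317 ✓



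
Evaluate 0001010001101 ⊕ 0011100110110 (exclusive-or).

XOR: 1 when bits differ
  0001010001101
^ 0011100110110
---------------
  0010110111011
Decimal: 653 ^ 1846 = 1467



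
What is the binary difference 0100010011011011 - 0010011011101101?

Method 1 - Direct subtraction (column by column from the right: bit − bit − borrow-in; if negative, add 2 and borrow 1 from the next column):
borrow: 0111111111011000
        0100010011011011
-       0010011011101101
------------------------
        0001110111101110

Method 2 - Add two's complement:
Two's complement of 0010011011101101: invert → 1101100100010010, add 1 → 1101100100010011
  0100010011011011
+ 1101100100010011
------------------
 10001110111101110  (end carry out of the top bit = 1)
Discarding the end carry: 0001110111101110
Decimal check:
  0100010011011011 = 16384 + 1024 + 128 + 64 + 16 + 8 + 2 + 1 = 17627
  0010011011101101 = 8192 + 1024 + 512 + 128 + 64 + 32 + 8 + 4 + 1 = 9965
  17627 - 9965 = 7662, and 0001110111101110 = 4096 + 2048 + 1024 + 256 + 128 + 64 + 32 + 8 + 4 + 2 = 7662 ✓



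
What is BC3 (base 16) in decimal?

Expand by place value (powers of 16):
Digit values: B = 11, C = 12
BC3 = 11 × 16^2 + 12 × 16^1 + 3 × 16^0
= 11 × 256 + 12 × 16 + 3 × 1
= 2816 + 192 + 3
= 3011



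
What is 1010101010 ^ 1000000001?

XOR: 1 when bits differ
  1010101010
^ 1000000001
------------
  0010101011
Decimal: 682 ^ 513 = 171



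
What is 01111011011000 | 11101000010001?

OR: 1 when either bit is 1
  01111011011000
| 11101000010001
----------------
  11111011011001
Decimal: 7896 | 14865 = 16089



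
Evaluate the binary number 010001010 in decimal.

Sum of powers of 2 for each 1-bit:
2^1 + 2^3 + 2^7
= 2 + 8 + 128
= 138



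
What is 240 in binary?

Using repeated division by 2:
240 ÷ 2 = 120 remainder 0
120 ÷ 2 = 60 remainder 0
60 ÷ 2 = 30 remainder 0
30 ÷ 2 = 15 remainder 0
15 ÷ 2 = 7 remainder 1
7 ÷ 2 = 3 remainder 1
3 ÷ 2 = 1 remainder 1
1 ÷ 2 = 0 remainder 1
Reading remainders bottom to top: 11110000



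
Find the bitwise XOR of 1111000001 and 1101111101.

XOR: 1 when bits differ
  1111000001
^ 1101111101
------------
  0010111100
Decimal: 961 ^ 893 = 188



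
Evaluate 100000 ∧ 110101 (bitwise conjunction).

AND: 1 only when both bits are 1
  100000
& 110101
--------
  100000
Decimal: 32 & 53 = 32



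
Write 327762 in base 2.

Using repeated division by 2:
327762 ÷ 2 = 163881 remainder 0
163881 ÷ 2 = 81940 remainder 1
81940 ÷ 2 = 40970 remainder 0
40970 ÷ 2 = 20485 remainder 0
20485 ÷ 2 = 10242 remainder 1
10242 ÷ 2 = 5121 remainder 0
5121 ÷ 2 = 2560 remainder 1
2560 ÷ 2 = 1280 remainder 0
1280 ÷ 2 = 640 remainder 0
640 ÷ 2 = 320 remainder 0
320 ÷ 2 = 160 remainder 0
160 ÷ 2 = 80 remainder 0
80 ÷ 2 = 40 remainder 0
40 ÷ 2 = 20 remainder 0
20 ÷ 2 = 10 remainder 0
10 ÷ 2 = 5 remainder 0
5 ÷ 2 = 2 remainder 1
2 ÷ 2 = 1 remainder 0
1 ÷ 2 = 0 remainder 1
Reading remainders bottom to top: 1010000000001010010



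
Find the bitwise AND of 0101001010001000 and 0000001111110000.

AND: 1 only when both bits are 1
  0101001010001000
& 0000001111110000
------------------
  0000001010000000
Decimal: 21128 & 1008 = 640



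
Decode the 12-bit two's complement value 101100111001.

Binary: 101100111001
Sign bit: 1 (negative)
Invert: 010011000110
Add 1:  010011000111
Magnitude: 010011000111 = 1024 + 128 + 64 + 4 + 2 + 1 = 1223
Value: -1223



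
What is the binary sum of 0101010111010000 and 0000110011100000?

Add column by column from the right: bit + bit + carry-in; write the sum mod 2, carry 1 when the sum is 2 or 3.
carry:  0011101110000000
        0101010111010000
+       0000110011100000
------------------------
       00110001010110000
(the carry out of the leftmost column, 0, becomes the leading bit)
Decimal check:
  0101010111010000 = 16384 + 4096 + 1024 + 256 + 128 + 64 + 16 = 21968
  0000110011100000 = 2048 + 1024 + 128 + 64 + 32 = 3296
  21968 + 3296 = 25264, and 00110001010110000 = 16384 + 8192 + 512 + 128 + 32 + 16 = 25264 ✓



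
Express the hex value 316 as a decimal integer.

Expand by place value (powers of 16):
316 = 3 × 16^2 + 1 × 16^1 + 6 × 16^0
= 3 × 256 + 1 × 16 + 6 × 1
= 768 + 16 + 6
= 790



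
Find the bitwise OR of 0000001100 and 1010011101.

OR: 1 when either bit is 1
  0000001100
| 1010011101
------------
  1010011101
Decimal: 12 | 669 = 669



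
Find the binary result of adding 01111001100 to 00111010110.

Add column by column from the right: bit + bit + carry-in; write the sum mod 2, carry 1 when the sum is 2 or 3.
carry:  11110111000
        01111001100
+       00111010110
-------------------
       010110100010
(the carry out of the leftmost column, 0, becomes the leading bit)
Decimal check:
  01111001100 = 512 + 256 + 128 + 64 + 8 + 4 = 972
  00111010110 = 256 + 128 + 64 + 16 + 4 + 2 = 470
  972 + 470 = 1442, and 010110100010 = 1024 + 256 + 128 + 32 + 2 = 1442 ✓



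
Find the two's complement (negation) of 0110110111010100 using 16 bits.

Original: 0110110111010100
Step 1 - Invert all bits: 1001001000101011
Step 2 - Add 1: 1001001000101100
Verification: 0110110111010100 + 1001001000101100 = 10000000000000000; discarding the end carry (carry out of the top bit) leaves the 16-bit value 0000000000000000, as required for x + (-x)



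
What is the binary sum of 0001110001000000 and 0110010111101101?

Add column by column from the right: bit + bit + carry-in; write the sum mod 2, carry 1 when the sum is 2 or 3.
carry:  1111101110000000
        0001110001000000
+       0110010111101101
------------------------
       01000001000101101
(the carry out of the leftmost column, 0, becomes the leading bit)
Decimal check:
  0001110001000000 = 4096 + 2048 + 1024 + 64 = 7232
  0110010111101101 = 16384 + 8192 + 1024 + 256 + 128 + 64 + 32 + 8 + 4 + 1 = 26093
  7232 + 26093 = 33325, and 01000001000101101 = 32768 + 512 + 32 + 8 + 4 + 1 = 33325 ✓



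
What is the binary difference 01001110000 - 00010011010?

Method 1 - Direct subtraction (column by column from the right: bit − bit − borrow-in; if negative, add 2 and borrow 1 from the next column):
borrow: 01100111100
        01001110000
-       00010011010
-------------------
        00111010110

Method 2 - Add two's complement:
Two's complement of 00010011010: invert → 11101100101, add 1 → 11101100110
  01001110000
+ 11101100110
-------------
 100111010110  (end carry out of the top bit = 1)
Discarding the end carry: 00111010110
Decimal check:
  01001110000 = 512 + 64 + 32 + 16 = 624
  00010011010 = 128 + 16 + 8 + 2 = 154
  624 - 154 = 470, and 00111010110 = 256 + 128 + 64 + 16 + 4 + 2 = 470 ✓



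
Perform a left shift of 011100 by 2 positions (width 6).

Original: 011100 (decimal 28)
Shift left by 2 positions
Append 2 zeros on the right and drop the 2 high bits that overflow the 6-bit width
Result: 110000 (decimal 48)
Equivalent: 28 << 2 = 28 × 2^2 = 112, truncated to 6 bits = 48



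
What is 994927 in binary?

Using repeated division by 2:
994927 ÷ 2 = 497463 remainder 1
497463 ÷ 2 = 248731 remainder 1
248731 ÷ 2 = 124365 remainder 1
124365 ÷ 2 = 62182 remainder 1
62182 ÷ 2 = 31091 remainder 0
31091 ÷ 2 = 15545 remainder 1
15545 ÷ 2 = 7772 remainder 1
7772 ÷ 2 = 3886 remainder 0
3886 ÷ 2 = 1943 remainder 0
1943 ÷ 2 = 971 remainder 1
971 ÷ 2 = 485 remainder 1
485 ÷ 2 = 242 remainder 1
242 ÷ 2 = 121 remainder 0
121 ÷ 2 = 60 remainder 1
60 ÷ 2 = 30 remainder 0
30 ÷ 2 = 15 remainder 0
15 ÷ 2 = 7 remainder 1
7 ÷ 2 = 3 remainder 1
3 ÷ 2 = 1 remainder 1
1 ÷ 2 = 0 remainder 1
Reading remainders bottom to top: 11110010111001101111



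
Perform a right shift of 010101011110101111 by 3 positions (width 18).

Original: 010101011110101111 (decimal 87983)
Shift right by 3 positions
Drop the 3 low bits; fill with zeros on the left
Result: 000010101011110101 (decimal 10997)
Equivalent: 87983 >> 3 = 87983 ÷ 2^3 = 10997



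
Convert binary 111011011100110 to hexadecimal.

Group into 4-bit nibbles from right:
  0111 = 7
  0110 = 6
  1110 = E
  0110 = 6
Result: 76E6



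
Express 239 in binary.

Using repeated division by 2:
239 ÷ 2 = 119 remainder 1
119 ÷ 2 = 59 remainder 1
59 ÷ 2 = 29 remainder 1
29 ÷ 2 = 14 remainder 1
14 ÷ 2 = 7 remainder 0
7 ÷ 2 = 3 remainder 1
3 ÷ 2 = 1 remainder 1
1 ÷ 2 = 0 remainder 1
Reading remainders bottom to top: 11101111



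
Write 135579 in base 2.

Using repeated division by 2:
135579 ÷ 2 = 67789 remainder 1
67789 ÷ 2 = 33894 remainder 1
33894 ÷ 2 = 16947 remainder 0
16947 ÷ 2 = 8473 remainder 1
8473 ÷ 2 = 4236 remainder 1
4236 ÷ 2 = 2118 remainder 0
2118 ÷ 2 = 1059 remainder 0
1059 ÷ 2 = 529 remainder 1
529 ÷ 2 = 264 remainder 1
264 ÷ 2 = 132 remainder 0
132 ÷ 2 = 66 remainder 0
66 ÷ 2 = 33 remainder 0
33 ÷ 2 = 16 remainder 1
16 ÷ 2 = 8 remainder 0
8 ÷ 2 = 4 remainder 0
4 ÷ 2 = 2 remainder 0
2 ÷ 2 = 1 remainder 0
1 ÷ 2 = 0 remainder 1
Reading remainders bottom to top: 100001000110011011



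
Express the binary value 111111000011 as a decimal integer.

Sum of powers of 2 for each 1-bit:
2^0 + 2^1 + 2^6 + 2^7 + 2^8 + 2^9 + 2^10 + 2^11
= 1 + 2 + 64 + 128 + 256 + 512 + 1024 + 2048
= 4035



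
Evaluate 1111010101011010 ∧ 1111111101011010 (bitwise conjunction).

AND: 1 only when both bits are 1
  1111010101011010
& 1111111101011010
------------------
  1111010101011010
Decimal: 62810 & 65370 = 62810



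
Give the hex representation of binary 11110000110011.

Group into 4-bit nibbles from right:
  0011 = 3
  1100 = C
  0011 = 3
  0011 = 3
Result: 3C33



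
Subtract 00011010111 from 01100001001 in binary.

Method 1 - Direct subtraction (column by column from the right: bit − bit − borrow-in; if negative, add 2 and borrow 1 from the next column):
borrow: 00111101100
        01100001001
-       00011010111
-------------------
        01000110010

Method 2 - Add two's complement:
Two's complement of 00011010111: invert → 11100101000, add 1 → 11100101001
  01100001001
+ 11100101001
-------------
 101000110010  (end carry out of the top bit = 1)
Discarding the end carry: 01000110010
Decimal check:
  01100001001 = 512 + 256 + 8 + 1 = 777
  00011010111 = 128 + 64 + 16 + 4 + 2 + 1 = 215
  777 - 215 = 562, and 01000110010 = 512 + 32 + 16 + 2 = 562 ✓



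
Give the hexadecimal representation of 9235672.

Using repeated division by 16 (digits 10–15 are A–F):
9235672 ÷ 16 = 577229 remainder 8
577229 ÷ 16 = 36076 remainder 13 (D)
36076 ÷ 16 = 2254 remainder 12 (C)
2254 ÷ 16 = 140 remainder 14 (E)
140 ÷ 16 = 8 remainder 12 (C)
8 ÷ 16 = 0 remainder 8
Reading remainders bottom to top: 8CECD8



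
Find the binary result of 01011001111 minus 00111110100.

Method 1 - Direct subtraction (column by column from the right: bit − bit − borrow-in; if negative, add 2 and borrow 1 from the next column):
borrow: 01111100000
        01011001111
-       00111110100
-------------------
        00011011011

Method 2 - Add two's complement:
Two's complement of 00111110100: invert → 11000001011, add 1 → 11000001100
  01011001111
+ 11000001100
-------------
 100011011011  (end carry out of the top bit = 1)
Discarding the end carry: 00011011011
Decimal check:
  01011001111 = 512 + 128 + 64 + 8 + 4 + 2 + 1 = 719
  00111110100 = 256 + 128 + 64 + 32 + 16 + 4 = 500
  719 - 500 = 219, and 00011011011 = 128 + 64 + 16 + 8 + 2 + 1 = 219 ✓



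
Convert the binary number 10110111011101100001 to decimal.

Sum of powers of 2 for each 1-bit:
2^0 + 2^5 + 2^6 + 2^8 + 2^9 + 2^10 + 2^12 + 2^13 + 2^14 + 2^16 + 2^17 + 2^19
= 1 + 32 + 64 + 256 + 512 + 1024 + 4096 + 8192 + 16384 + 65536 + 131072 + 524288
= 751457



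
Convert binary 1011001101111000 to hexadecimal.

Group into 4-bit nibbles from right:
  1011 = B
  0011 = 3
  0111 = 7
  1000 = 8
Result: B378



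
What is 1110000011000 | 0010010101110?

OR: 1 when either bit is 1
  1110000011000
| 0010010101110
---------------
  1110010111110
Decimal: 7192 | 1198 = 7358



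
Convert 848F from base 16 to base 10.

Expand by place value (powers of 16):
Digit values: F = 15
848F = 8 × 16^3 + 4 × 16^2 + 8 × 16^1 + 15 × 16^0
= 8 × 4096 + 4 × 256 + 8 × 16 + 15 × 1
= 32768 + 1024 + 128 + 15
= 33935



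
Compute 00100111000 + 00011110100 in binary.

Add column by column from the right: bit + bit + carry-in; write the sum mod 2, carry 1 when the sum is 2 or 3.
carry:  01111100000
        00100111000
+       00011110100
-------------------
       001000101100
(the carry out of the leftmost column, 0, becomes the leading bit)
Decimal check:
  00100111000 = 256 + 32 + 16 + 8 = 312
  00011110100 = 128 + 64 + 32 + 16 + 4 = 244
  312 + 244 = 556, and 001000101100 = 512 + 32 + 8 + 4 = 556 ✓



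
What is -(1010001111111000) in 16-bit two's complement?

Original (sign bit 1, negative): 1010001111111000
Step 1 - Invert all bits: 0101110000000111
Step 2 - Add 1: 0101110000001000
Verification: 1010001111111000 + 0101110000001000 = 10000000000000000; discarding the end carry (carry out of the top bit) leaves the 16-bit value 0000000000000000, as required for x + (-x)



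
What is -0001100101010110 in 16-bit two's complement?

Original: 0001100101010110
Step 1 - Invert all bits: 1110011010101001
Step 2 - Add 1: 1110011010101010
Verification: 0001100101010110 + 1110011010101010 = 10000000000000000; discarding the end carry (carry out of the top bit) leaves the 16-bit value 0000000000000000, as required for x + (-x)



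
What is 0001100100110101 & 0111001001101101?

AND: 1 only when both bits are 1
  0001100100110101
& 0111001001101101
------------------
  0001000000100101
Decimal: 6453 & 29293 = 4133



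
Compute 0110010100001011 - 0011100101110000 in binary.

Method 1 - Direct subtraction (column by column from the right: bit − bit − borrow-in; if negative, add 2 and borrow 1 from the next column):
borrow: 0111011111100000
        0110010100001011
-       0011100101110000
------------------------
        0010101110011011

Method 2 - Add two's complement:
Two's complement of 0011100101110000: invert → 1100011010001111, add 1 → 1100011010010000
  0110010100001011
+ 1100011010010000
------------------
 10010101110011011  (end carry out of the top bit = 1)
Discarding the end carry: 0010101110011011
Decimal check:
  0110010100001011 = 16384 + 8192 + 1024 + 256 + 8 + 2 + 1 = 25867
  0011100101110000 = 8192 + 4096 + 2048 + 256 + 64 + 32 + 16 = 14704
  25867 - 14704 = 11163, and 0010101110011011 = 8192 + 2048 + 512 + 256 + 128 + 16 + 8 + 2 + 1 = 11163 ✓



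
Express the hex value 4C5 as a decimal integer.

Expand by place value (powers of 16):
Digit values: C = 12
4C5 = 4 × 16^2 + 12 × 16^1 + 5 × 16^0
= 4 × 256 + 12 × 16 + 5 × 1
= 1024 + 192 + 5
= 1221



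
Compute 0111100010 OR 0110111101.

OR: 1 when either bit is 1
  0111100010
| 0110111101
------------
  0111111111
Decimal: 482 | 445 = 511



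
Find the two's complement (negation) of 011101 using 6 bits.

Original: 011101
Step 1 - Invert all bits: 100010
Step 2 - Add 1: 100011
Verification: 011101 + 100011 = 1000000; discarding the end carry (carry out of the top bit) leaves the 6-bit value 000000, as required for x + (-x)



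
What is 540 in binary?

Using repeated division by 2:
540 ÷ 2 = 270 remainder 0
270 ÷ 2 = 135 remainder 0
135 ÷ 2 = 67 remainder 1
67 ÷ 2 = 33 remainder 1
33 ÷ 2 = 16 remainder 1
16 ÷ 2 = 8 remainder 0
8 ÷ 2 = 4 remainder 0
4 ÷ 2 = 2 remainder 0
2 ÷ 2 = 1 remainder 0
1 ÷ 2 = 0 remainder 1
Reading remainders bottom to top: 1000011100



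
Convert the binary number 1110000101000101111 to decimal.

Sum of powers of 2 for each 1-bit:
2^0 + 2^1 + 2^2 + 2^3 + 2^5 + 2^9 + 2^11 + 2^16 + 2^17 + 2^18
= 1 + 2 + 4 + 8 + 32 + 512 + 2048 + 65536 + 131072 + 262144
= 461359



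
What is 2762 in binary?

Using repeated division by 2:
2762 ÷ 2 = 1381 remainder 0
1381 ÷ 2 = 690 remainder 1
690 ÷ 2 = 345 remainder 0
345 ÷ 2 = 172 remainder 1
172 ÷ 2 = 86 remainder 0
86 ÷ 2 = 43 remainder 0
43 ÷ 2 = 21 remainder 1
21 ÷ 2 = 10 remainder 1
10 ÷ 2 = 5 remainder 0
5 ÷ 2 = 2 remainder 1
2 ÷ 2 = 1 remainder 0
1 ÷ 2 = 0 remainder 1
Reading remainders bottom to top: 101011001010



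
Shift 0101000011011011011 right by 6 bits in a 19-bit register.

Original: 0101000011011011011 (decimal 165595)
Shift right by 6 positions
Drop the 6 low bits; fill with zeros on the left
Result: 0000000101000011011 (decimal 2587)
Equivalent: 165595 >> 6 = 165595 ÷ 2^6 = 2587



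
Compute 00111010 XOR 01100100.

XOR: 1 when bits differ
  00111010
^ 01100100
----------
  01011110
Decimal: 58 ^ 100 = 94



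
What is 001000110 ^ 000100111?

XOR: 1 when bits differ
  001000110
^ 000100111
-----------
  001100001
Decimal: 70 ^ 39 = 97



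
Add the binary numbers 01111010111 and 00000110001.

Add column by column from the right: bit + bit + carry-in; write the sum mod 2, carry 1 when the sum is 2 or 3.
carry:  11111101110
        01111010111
+       00000110001
-------------------
       010000001000
(the carry out of the leftmost column, 0, becomes the leading bit)
Decimal check:
  01111010111 = 512 + 256 + 128 + 64 + 16 + 4 + 2 + 1 = 983
  00000110001 = 32 + 16 + 1 = 49
  983 + 49 = 1032, and 010000001000 = 1024 + 8 = 1032 ✓



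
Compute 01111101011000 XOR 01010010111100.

XOR: 1 when bits differ
  01111101011000
^ 01010010111100
----------------
  00101111100100
Decimal: 8024 ^ 5308 = 3044



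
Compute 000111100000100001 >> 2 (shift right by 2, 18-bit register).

Original: 000111100000100001 (decimal 30753)
Shift right by 2 positions
Drop the 2 low bits; fill with zeros on the left
Result: 000001111000001000 (decimal 7688)
Equivalent: 30753 >> 2 = 30753 ÷ 2^2 = 7688



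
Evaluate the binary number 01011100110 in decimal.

Sum of powers of 2 for each 1-bit:
2^1 + 2^2 + 2^5 + 2^6 + 2^7 + 2^9
= 2 + 4 + 32 + 64 + 128 + 512
= 742



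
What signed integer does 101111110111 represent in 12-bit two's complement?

Binary: 101111110111
Sign bit: 1 (negative)
Invert: 010000001000
Add 1:  010000001001
Magnitude: 010000001001 = 1024 + 8 + 1 = 1033
Value: -1033

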